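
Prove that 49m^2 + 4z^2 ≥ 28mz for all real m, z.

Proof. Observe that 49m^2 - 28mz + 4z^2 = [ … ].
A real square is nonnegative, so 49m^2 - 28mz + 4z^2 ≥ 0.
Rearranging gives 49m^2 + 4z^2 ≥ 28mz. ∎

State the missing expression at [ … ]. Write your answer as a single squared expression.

(7m - 2z)^2

The leading and trailing coefficients are 7^2 and 2^2, and 28 = 2·7·2, so the trinomial is (7m - 2z)^2.
Hence 49m^2 - 28mz + 4z^2 ≥ 0.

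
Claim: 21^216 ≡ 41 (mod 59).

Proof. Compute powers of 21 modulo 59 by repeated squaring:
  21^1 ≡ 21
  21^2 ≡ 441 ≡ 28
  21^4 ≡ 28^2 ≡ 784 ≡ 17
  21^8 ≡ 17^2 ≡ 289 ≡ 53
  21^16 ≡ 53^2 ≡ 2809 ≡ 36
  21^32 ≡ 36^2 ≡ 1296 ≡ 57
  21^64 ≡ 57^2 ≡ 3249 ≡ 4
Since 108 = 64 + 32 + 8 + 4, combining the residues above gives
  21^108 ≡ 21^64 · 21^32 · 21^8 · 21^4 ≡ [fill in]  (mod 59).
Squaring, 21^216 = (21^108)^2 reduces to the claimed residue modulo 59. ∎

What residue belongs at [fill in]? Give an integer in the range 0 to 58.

21^64 · 21^32 · 21^8 · 21^4 ≡ 4 · 57 · 53 · 17 = 205428.
205428 mod 59 = 49, so 21^108 ≡ 49 (mod 59).

49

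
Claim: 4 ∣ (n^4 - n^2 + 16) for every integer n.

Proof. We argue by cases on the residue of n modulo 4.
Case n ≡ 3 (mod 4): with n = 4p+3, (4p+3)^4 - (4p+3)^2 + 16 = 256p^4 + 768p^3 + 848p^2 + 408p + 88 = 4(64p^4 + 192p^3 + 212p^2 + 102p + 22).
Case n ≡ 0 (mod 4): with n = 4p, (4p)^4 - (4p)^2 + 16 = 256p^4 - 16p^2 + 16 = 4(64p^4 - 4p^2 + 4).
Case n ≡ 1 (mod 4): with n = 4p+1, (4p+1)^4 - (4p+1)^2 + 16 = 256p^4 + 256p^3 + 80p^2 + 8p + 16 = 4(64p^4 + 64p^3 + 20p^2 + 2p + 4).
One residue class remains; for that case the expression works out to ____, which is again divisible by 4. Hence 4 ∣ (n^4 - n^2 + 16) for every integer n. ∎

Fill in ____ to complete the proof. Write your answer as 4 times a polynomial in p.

Only n ≡ 2 (mod 4) is unaccounted for. Put n = 4p+2:
(4p+2)^4 - (4p+2)^2 + 16 expands to 256p^4 + 512p^3 + 368p^2 + 112p + 28,
and factoring out 4 leaves 4(64p^4 + 128p^3 + 92p^2 + 28p + 7).

4(64p^4 + 128p^3 + 92p^2 + 28p + 7)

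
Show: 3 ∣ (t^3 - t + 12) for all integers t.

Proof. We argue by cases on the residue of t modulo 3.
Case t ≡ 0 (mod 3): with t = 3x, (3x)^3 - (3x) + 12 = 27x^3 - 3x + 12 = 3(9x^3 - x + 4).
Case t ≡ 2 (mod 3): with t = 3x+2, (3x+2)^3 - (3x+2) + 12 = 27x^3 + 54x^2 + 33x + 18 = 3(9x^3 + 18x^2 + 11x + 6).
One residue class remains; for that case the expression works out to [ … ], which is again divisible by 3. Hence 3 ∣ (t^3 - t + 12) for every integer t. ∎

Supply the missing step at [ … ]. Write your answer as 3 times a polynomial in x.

The residues treated are {0, 2}, so the missing case is t ≡ 1 (mod 3); write t = 3x+1.
Then (3x+1)^3 - (3x+1) + 12 = 27x^3 + 27x^2 + 6x + 12 = 3(9x^3 + 9x^2 + 2x + 4).

3(9x^3 + 9x^2 + 2x + 4)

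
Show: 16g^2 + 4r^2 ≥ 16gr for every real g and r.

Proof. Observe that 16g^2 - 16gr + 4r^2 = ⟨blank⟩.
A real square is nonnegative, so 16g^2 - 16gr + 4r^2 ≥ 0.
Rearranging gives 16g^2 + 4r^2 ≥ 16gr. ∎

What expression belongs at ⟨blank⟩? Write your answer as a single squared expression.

(4g - 2r)^2

The leading and trailing coefficients are 4^2 and 2^2, and 16 = 2·4·2, so the trinomial is (4g - 2r)^2.
Hence 16g^2 - 16gr + 4r^2 ≥ 0.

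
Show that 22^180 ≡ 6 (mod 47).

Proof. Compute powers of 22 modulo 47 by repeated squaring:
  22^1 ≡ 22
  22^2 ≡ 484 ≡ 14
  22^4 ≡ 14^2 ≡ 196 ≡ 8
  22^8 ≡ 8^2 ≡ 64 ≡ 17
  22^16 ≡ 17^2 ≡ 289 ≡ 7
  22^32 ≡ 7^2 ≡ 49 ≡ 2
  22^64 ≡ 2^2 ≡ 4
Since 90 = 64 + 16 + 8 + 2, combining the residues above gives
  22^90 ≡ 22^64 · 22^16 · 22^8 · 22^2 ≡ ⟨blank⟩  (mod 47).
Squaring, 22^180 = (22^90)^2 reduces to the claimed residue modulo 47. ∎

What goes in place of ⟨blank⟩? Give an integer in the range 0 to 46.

37

22^64 · 22^16 · 22^8 · 22^2 ≡ 4 · 7 · 17 · 14 = 6664.
6664 mod 47 = 37, so 22^90 ≡ 37 (mod 47).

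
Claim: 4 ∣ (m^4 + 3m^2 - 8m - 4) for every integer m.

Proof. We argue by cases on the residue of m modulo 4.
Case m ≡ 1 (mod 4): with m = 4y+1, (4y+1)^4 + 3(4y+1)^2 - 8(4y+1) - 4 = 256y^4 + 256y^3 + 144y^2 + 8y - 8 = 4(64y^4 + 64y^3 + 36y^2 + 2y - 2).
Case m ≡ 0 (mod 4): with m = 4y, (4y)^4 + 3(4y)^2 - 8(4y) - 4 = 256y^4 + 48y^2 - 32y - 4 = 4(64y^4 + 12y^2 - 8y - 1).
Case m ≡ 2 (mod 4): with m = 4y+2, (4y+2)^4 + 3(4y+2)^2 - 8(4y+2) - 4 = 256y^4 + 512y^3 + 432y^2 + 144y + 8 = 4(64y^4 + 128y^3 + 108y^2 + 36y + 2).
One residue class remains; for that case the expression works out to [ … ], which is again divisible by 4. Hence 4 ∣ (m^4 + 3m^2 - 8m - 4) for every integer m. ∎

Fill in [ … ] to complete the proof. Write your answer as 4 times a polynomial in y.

4(64y^4 + 192y^3 + 228y^2 + 118y + 20)

The residues treated are {1, 0, 2}, so the missing case is m ≡ 3 (mod 4); write m = 4y+3.
Then (4y+3)^4 + 3(4y+3)^2 - 8(4y+3) - 4 = 256y^4 + 768y^3 + 912y^2 + 472y + 80 = 4(64y^4 + 192y^3 + 228y^2 + 118y + 20).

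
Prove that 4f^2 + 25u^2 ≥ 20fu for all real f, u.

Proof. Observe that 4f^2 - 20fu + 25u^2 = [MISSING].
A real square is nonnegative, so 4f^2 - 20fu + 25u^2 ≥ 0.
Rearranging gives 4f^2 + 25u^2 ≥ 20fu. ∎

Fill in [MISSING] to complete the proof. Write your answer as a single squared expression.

The leading and trailing coefficients are 2^2 and 5^2, and 20 = 2·2·5, so the trinomial is (2f - 5u)^2.
Hence 4f^2 - 20fu + 25u^2 ≥ 0.

(2f - 5u)^2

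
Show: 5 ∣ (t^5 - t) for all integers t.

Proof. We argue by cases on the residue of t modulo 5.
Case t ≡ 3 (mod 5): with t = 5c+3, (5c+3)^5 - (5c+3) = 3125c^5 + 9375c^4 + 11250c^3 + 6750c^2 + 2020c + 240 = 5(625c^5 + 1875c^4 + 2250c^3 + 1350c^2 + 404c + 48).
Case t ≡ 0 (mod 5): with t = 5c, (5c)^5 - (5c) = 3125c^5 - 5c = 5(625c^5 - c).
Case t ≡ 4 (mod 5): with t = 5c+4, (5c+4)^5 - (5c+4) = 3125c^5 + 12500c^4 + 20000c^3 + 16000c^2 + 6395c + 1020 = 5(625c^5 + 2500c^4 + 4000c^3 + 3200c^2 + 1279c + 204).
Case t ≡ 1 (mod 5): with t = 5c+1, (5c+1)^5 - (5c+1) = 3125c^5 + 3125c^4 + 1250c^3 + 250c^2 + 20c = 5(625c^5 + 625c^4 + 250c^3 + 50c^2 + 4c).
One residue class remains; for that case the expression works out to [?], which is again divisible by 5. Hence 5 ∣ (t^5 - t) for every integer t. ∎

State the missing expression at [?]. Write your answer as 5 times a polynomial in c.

The residues treated are {3, 0, 4, 1}, so the missing case is t ≡ 2 (mod 5); write t = 5c+2.
Then (5c+2)^5 - (5c+2) = 3125c^5 + 6250c^4 + 5000c^3 + 2000c^2 + 395c + 30 = 5(625c^5 + 1250c^4 + 1000c^3 + 400c^2 + 79c + 6).

5(625c^5 + 1250c^4 + 1000c^3 + 400c^2 + 79c + 6)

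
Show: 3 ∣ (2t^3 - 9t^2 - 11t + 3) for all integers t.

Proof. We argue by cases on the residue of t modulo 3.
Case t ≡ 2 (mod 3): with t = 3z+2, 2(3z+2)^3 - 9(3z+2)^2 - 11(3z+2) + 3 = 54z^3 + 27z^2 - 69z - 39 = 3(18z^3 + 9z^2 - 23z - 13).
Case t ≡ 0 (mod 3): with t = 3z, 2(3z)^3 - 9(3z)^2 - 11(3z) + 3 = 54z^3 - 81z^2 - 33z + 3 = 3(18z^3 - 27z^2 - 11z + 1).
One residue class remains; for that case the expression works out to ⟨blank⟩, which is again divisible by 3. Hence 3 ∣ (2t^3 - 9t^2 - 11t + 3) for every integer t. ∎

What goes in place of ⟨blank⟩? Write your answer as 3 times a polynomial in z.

3(18z^3 - 9z^2 - 23z - 5)

Only t ≡ 1 (mod 3) is unaccounted for. Put t = 3z+1:
2(3z+1)^3 - 9(3z+1)^2 - 11(3z+1) + 3 expands to 54z^3 - 27z^2 - 69z - 15,
and factoring out 3 leaves 3(18z^3 - 9z^2 - 23z - 5).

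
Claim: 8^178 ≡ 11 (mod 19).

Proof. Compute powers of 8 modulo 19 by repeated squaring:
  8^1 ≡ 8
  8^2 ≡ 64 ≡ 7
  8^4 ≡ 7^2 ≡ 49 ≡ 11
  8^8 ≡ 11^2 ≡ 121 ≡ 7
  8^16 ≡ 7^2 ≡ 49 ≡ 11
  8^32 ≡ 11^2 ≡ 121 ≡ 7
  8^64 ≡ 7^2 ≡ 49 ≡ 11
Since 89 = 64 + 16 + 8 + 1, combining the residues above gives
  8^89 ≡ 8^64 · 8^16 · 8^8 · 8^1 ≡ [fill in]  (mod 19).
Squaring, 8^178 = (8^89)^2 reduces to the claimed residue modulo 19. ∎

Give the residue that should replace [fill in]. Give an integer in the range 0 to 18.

12

8^64 · 8^16 · 8^8 · 8^1 ≡ 11 · 11 · 7 · 8 = 6776.
6776 mod 19 = 12, so 8^89 ≡ 12 (mod 19).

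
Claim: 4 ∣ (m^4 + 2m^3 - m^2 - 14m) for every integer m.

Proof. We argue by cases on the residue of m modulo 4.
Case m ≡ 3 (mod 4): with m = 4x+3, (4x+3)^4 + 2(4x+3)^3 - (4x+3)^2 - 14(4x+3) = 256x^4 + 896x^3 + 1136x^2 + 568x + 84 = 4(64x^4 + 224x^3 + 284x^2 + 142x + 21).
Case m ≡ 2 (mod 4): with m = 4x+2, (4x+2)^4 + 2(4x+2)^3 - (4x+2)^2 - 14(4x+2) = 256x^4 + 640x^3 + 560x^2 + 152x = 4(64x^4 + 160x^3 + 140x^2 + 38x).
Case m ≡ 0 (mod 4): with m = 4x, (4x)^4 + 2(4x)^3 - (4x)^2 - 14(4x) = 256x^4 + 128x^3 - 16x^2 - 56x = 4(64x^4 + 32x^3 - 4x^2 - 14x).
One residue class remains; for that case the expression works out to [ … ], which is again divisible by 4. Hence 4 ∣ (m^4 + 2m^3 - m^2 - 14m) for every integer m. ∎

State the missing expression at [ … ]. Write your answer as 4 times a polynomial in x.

Only m ≡ 1 (mod 4) is unaccounted for. Put m = 4x+1:
(4x+1)^4 + 2(4x+1)^3 - (4x+1)^2 - 14(4x+1) expands to 256x^4 + 384x^3 + 176x^2 - 24x - 12,
and factoring out 4 leaves 4(64x^4 + 96x^3 + 44x^2 - 6x - 3).

4(64x^4 + 96x^3 + 44x^2 - 6x - 3)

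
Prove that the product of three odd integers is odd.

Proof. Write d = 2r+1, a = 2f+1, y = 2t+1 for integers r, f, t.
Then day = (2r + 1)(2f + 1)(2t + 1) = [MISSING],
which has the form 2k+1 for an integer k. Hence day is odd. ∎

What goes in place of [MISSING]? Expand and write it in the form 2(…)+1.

2(4frt + 2fr + 2ft + f + 2rt + r + t) + 1

Expanding: (2r + 1)(2f + 1)(2t + 1) = 8frt + 4fr + 4ft + 2f + 4rt + 2r + 2t + 1.
Every term except the constant is even, so this is 2(4frt + 2fr + 2ft + f + 2rt + r + t) + 1,
and 4frt + 2fr + 2ft + f + 2rt + r + t ∈ ℤ gives the required form.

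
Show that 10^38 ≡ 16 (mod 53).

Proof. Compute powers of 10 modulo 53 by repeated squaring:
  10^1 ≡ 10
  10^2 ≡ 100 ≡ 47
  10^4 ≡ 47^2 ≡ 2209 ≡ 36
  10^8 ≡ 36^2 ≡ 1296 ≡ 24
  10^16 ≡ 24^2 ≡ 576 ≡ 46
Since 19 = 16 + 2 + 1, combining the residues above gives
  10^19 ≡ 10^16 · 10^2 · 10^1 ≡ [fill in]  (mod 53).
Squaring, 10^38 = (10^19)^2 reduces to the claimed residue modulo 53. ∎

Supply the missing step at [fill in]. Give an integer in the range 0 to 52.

49

Multiply the listed residues: 46 · 47 · 10 = 2162 → 21620.
Reducing modulo 53: 21620 = 407·53 + 49, so 10^19 ≡ 49.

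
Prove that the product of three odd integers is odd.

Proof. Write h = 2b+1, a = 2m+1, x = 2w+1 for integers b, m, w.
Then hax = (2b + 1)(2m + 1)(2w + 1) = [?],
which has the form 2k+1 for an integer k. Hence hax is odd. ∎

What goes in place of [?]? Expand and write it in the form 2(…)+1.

2(4bmw + 2bm + 2bw + b + 2mw + m + w) + 1

Expanding: (2b + 1)(2m + 1)(2w + 1) = 8bmw + 4bm + 4bw + 2b + 4mw + 2m + 2w + 1.
Every term except the constant is even, so this is 2(4bmw + 2bm + 2bw + b + 2mw + m + w) + 1,
and 4bmw + 2bm + 2bw + b + 2mw + m + w ∈ ℤ gives the required form.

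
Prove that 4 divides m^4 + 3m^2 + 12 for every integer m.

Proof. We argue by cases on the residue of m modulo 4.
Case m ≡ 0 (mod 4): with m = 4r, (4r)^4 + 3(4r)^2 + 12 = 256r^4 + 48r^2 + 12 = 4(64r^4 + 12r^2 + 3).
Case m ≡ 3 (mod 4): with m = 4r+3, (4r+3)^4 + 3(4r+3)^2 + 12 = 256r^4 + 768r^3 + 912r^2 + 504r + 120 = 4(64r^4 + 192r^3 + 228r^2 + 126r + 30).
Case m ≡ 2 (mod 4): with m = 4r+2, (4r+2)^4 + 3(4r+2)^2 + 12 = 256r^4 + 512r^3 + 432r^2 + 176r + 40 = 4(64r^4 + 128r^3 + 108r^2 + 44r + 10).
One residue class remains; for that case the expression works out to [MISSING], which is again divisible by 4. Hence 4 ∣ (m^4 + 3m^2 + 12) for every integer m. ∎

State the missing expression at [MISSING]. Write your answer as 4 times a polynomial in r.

4(64r^4 + 64r^3 + 36r^2 + 10r + 4)

The residues treated are {0, 3, 2}, so the missing case is m ≡ 1 (mod 4); write m = 4r+1.
Then (4r+1)^4 + 3(4r+1)^2 + 12 = 256r^4 + 256r^3 + 144r^2 + 40r + 16 = 4(64r^4 + 64r^3 + 36r^2 + 10r + 4).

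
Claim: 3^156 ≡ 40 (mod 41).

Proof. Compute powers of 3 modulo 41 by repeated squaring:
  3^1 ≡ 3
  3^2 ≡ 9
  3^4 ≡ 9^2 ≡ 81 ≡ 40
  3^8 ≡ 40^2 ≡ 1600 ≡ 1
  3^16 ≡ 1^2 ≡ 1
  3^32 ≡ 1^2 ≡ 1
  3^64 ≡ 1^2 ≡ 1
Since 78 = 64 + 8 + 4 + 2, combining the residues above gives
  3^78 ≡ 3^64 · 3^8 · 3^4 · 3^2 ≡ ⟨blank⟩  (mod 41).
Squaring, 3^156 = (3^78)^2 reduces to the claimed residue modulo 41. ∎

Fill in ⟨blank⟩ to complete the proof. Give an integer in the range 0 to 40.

3^64 · 3^8 · 3^4 · 3^2 ≡ 1 · 1 · 40 · 9 = 360.
360 mod 41 = 32, so 3^78 ≡ 32 (mod 41).

32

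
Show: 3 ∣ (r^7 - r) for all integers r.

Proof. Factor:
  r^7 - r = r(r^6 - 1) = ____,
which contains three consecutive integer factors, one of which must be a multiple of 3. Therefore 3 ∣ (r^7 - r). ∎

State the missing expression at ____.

(r - 1)r(r + 1)(r^4 + r^2 + 1)

r^6 - 1 = (r^2 - 1)(r^4 + r^2 + 1), and r^2 - 1 = (r-1)(r+1).
So r(r^6 - 1) = (r - 1)r(r + 1)(r^4 + r^2 + 1).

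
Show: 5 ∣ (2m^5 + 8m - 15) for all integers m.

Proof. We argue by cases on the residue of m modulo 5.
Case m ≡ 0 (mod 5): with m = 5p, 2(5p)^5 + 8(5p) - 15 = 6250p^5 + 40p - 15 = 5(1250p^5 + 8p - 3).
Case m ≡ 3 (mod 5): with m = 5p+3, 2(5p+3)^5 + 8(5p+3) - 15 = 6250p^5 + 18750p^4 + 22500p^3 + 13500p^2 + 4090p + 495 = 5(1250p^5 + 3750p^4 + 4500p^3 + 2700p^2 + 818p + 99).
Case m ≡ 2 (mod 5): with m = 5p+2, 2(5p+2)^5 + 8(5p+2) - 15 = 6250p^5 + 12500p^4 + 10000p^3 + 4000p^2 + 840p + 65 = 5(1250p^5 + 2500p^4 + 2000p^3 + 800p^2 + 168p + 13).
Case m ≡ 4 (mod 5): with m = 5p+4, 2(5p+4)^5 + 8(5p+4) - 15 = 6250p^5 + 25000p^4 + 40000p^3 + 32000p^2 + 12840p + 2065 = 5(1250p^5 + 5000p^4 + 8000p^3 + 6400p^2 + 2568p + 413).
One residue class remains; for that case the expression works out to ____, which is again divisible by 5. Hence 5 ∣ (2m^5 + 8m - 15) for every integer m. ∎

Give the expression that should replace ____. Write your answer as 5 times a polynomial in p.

5(1250p^5 + 1250p^4 + 500p^3 + 100p^2 + 18p - 1)

The residues treated are {0, 3, 2, 4}, so the missing case is m ≡ 1 (mod 5); write m = 5p+1.
Then 2(5p+1)^5 + 8(5p+1) - 15 = 6250p^5 + 6250p^4 + 2500p^3 + 500p^2 + 90p - 5 = 5(1250p^5 + 1250p^4 + 500p^3 + 100p^2 + 18p - 1).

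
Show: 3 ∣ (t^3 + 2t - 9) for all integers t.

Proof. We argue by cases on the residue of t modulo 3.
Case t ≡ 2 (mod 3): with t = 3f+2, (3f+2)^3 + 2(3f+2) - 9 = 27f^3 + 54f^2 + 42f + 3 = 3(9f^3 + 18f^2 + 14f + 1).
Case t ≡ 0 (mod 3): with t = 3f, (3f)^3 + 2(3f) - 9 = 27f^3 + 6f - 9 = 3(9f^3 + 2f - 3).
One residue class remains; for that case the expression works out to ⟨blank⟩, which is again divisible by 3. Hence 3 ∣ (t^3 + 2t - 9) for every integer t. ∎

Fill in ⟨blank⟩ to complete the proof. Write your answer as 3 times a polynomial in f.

The residues treated are {2, 0}, so the missing case is t ≡ 1 (mod 3); write t = 3f+1.
Then (3f+1)^3 + 2(3f+1) - 9 = 27f^3 + 27f^2 + 15f - 6 = 3(9f^3 + 9f^2 + 5f - 2).

3(9f^3 + 9f^2 + 5f - 2)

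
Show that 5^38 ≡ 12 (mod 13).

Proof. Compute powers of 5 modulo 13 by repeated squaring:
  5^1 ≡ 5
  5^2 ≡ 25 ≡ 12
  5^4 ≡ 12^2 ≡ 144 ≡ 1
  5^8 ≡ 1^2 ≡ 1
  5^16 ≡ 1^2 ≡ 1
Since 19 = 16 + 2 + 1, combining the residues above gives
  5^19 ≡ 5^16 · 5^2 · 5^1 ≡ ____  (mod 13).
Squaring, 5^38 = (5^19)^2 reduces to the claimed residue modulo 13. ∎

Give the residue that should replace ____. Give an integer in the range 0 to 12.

5^16 · 5^2 · 5^1 ≡ 1 · 12 · 5 = 60.
60 mod 13 = 8, so 5^19 ≡ 8 (mod 13).

8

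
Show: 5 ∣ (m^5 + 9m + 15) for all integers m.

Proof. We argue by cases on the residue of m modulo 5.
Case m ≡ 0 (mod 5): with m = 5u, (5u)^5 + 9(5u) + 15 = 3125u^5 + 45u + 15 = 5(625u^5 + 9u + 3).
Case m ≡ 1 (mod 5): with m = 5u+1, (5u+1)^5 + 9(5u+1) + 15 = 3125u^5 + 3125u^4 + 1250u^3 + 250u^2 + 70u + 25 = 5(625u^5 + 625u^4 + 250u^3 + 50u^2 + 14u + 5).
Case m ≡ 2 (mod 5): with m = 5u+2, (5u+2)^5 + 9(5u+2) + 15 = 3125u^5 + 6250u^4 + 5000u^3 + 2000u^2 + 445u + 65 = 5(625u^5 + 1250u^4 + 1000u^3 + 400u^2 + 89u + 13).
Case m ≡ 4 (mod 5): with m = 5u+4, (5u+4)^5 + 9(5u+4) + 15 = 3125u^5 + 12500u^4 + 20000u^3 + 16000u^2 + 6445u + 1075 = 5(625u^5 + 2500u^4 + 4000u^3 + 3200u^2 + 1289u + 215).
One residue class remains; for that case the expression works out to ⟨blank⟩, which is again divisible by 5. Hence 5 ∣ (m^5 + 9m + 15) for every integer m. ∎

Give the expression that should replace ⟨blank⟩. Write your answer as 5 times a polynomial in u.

5(625u^5 + 1875u^4 + 2250u^3 + 1350u^2 + 414u + 57)

Only m ≡ 3 (mod 5) is unaccounted for. Put m = 5u+3:
(5u+3)^5 + 9(5u+3) + 15 expands to 3125u^5 + 9375u^4 + 11250u^3 + 6750u^2 + 2070u + 285,
and factoring out 5 leaves 5(625u^5 + 1875u^4 + 2250u^3 + 1350u^2 + 414u + 57).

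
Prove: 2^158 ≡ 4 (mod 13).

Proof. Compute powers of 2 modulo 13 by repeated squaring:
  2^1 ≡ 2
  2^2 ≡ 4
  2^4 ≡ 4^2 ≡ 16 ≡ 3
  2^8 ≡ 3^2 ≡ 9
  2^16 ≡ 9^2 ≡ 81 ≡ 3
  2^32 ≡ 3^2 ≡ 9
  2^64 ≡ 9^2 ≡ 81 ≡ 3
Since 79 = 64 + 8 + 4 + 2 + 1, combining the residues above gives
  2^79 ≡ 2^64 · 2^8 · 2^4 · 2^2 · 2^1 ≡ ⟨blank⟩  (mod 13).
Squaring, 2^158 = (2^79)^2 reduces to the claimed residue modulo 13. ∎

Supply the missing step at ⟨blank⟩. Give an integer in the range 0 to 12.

11

Multiply the listed residues: 3 · 9 · 3 · 4 · 2 = 27 → 81 → 324 → 648.
Reducing modulo 13: 648 = 49·13 + 11, so 2^79 ≡ 11.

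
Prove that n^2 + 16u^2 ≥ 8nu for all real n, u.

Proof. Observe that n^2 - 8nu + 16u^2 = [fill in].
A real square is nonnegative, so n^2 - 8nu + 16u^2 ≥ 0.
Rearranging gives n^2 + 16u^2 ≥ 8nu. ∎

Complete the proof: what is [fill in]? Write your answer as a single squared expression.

(n - 4u)^2

n^2 - 8nu + 16u^2 is a perfect-square trinomial: the outer terms are (n)^2 and (4u)^2, and the cross term is -2·n·4u.
So n^2 - 8nu + 16u^2 = (n - 4u)^2 ≥ 0.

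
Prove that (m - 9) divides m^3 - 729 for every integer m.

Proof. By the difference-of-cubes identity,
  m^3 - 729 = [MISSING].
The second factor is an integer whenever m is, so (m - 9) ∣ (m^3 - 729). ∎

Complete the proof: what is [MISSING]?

a^3 - b^3 = (a - b)(a^2 + ab + b^2). With a = m, b = 9:
m^3 - 729 = (m - 9)(m^2 + 9m + 81).

(m - 9)(m^2 + 9m + 81)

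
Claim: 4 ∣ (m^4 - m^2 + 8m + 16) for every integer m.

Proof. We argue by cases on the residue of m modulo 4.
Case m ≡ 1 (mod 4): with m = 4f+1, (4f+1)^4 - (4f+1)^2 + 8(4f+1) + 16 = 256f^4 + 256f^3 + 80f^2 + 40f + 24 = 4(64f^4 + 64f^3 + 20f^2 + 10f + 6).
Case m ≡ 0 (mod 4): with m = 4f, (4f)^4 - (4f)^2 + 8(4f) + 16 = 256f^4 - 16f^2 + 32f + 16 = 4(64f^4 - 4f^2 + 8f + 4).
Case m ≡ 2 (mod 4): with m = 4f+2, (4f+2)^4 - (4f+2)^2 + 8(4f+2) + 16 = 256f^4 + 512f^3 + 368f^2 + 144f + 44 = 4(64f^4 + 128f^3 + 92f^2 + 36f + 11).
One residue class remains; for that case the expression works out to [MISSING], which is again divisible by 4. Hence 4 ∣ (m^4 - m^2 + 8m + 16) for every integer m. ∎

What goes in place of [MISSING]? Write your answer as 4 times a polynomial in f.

4(64f^4 + 192f^3 + 212f^2 + 110f + 28)

Only m ≡ 3 (mod 4) is unaccounted for. Put m = 4f+3:
(4f+3)^4 - (4f+3)^2 + 8(4f+3) + 16 expands to 256f^4 + 768f^3 + 848f^2 + 440f + 112,
and factoring out 4 leaves 4(64f^4 + 192f^3 + 212f^2 + 110f + 28).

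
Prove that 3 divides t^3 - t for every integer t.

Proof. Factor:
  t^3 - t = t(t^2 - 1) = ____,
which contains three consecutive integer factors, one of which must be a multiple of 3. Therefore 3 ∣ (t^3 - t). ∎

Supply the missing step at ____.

t(t^2 - 1) = t(t - 1)(t + 1) = (t - 1)t(t + 1).
These three factors are consecutive integers, so their product is divisible by 3.

(t - 1)t(t + 1)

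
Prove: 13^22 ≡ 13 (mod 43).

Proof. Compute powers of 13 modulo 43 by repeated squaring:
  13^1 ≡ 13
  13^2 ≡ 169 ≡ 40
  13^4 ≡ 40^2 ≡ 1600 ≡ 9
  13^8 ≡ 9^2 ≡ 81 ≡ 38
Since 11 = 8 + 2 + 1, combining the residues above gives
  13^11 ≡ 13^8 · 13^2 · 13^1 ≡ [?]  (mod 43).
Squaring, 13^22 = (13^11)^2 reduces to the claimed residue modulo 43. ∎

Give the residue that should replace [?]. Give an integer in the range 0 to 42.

23

13^8 · 13^2 · 13^1 ≡ 38 · 40 · 13 = 19760.
19760 mod 43 = 23, so 13^11 ≡ 23 (mod 43).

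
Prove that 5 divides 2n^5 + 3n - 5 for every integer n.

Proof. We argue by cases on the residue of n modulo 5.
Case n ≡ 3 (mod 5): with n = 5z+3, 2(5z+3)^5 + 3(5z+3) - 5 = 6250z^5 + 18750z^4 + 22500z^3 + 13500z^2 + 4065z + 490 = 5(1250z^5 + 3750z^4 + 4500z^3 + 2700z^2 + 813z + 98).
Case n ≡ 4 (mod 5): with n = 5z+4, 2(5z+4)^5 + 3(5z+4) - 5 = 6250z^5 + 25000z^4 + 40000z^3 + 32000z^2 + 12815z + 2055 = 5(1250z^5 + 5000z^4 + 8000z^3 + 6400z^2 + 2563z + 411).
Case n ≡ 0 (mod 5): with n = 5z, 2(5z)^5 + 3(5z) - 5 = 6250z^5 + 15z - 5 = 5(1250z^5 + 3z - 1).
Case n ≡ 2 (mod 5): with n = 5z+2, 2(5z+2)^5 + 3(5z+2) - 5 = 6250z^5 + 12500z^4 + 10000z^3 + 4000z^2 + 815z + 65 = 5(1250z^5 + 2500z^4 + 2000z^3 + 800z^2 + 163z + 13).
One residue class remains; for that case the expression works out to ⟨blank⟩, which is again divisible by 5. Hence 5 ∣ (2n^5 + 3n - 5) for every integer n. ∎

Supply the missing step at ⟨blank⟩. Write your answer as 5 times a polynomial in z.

The residues treated are {3, 4, 0, 2}, so the missing case is n ≡ 1 (mod 5); write n = 5z+1.
Then 2(5z+1)^5 + 3(5z+1) - 5 = 6250z^5 + 6250z^4 + 2500z^3 + 500z^2 + 65z = 5(1250z^5 + 1250z^4 + 500z^3 + 100z^2 + 13z).

5(1250z^5 + 1250z^4 + 500z^3 + 100z^2 + 13z)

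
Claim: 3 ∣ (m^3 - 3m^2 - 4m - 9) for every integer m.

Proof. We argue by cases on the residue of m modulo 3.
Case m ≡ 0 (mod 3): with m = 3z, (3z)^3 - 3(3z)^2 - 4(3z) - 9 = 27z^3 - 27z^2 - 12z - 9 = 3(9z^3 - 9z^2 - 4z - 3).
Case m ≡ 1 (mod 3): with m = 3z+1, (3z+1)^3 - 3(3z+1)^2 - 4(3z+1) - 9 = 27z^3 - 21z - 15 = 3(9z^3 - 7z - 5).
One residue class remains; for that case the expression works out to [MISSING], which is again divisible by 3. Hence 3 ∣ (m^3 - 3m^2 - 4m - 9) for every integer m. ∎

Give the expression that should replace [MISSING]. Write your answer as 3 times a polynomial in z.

Only m ≡ 2 (mod 3) is unaccounted for. Put m = 3z+2:
(3z+2)^3 - 3(3z+2)^2 - 4(3z+2) - 9 expands to 27z^3 + 27z^2 - 12z - 21,
and factoring out 3 leaves 3(9z^3 + 9z^2 - 4z - 7).

3(9z^3 + 9z^2 - 4z - 7)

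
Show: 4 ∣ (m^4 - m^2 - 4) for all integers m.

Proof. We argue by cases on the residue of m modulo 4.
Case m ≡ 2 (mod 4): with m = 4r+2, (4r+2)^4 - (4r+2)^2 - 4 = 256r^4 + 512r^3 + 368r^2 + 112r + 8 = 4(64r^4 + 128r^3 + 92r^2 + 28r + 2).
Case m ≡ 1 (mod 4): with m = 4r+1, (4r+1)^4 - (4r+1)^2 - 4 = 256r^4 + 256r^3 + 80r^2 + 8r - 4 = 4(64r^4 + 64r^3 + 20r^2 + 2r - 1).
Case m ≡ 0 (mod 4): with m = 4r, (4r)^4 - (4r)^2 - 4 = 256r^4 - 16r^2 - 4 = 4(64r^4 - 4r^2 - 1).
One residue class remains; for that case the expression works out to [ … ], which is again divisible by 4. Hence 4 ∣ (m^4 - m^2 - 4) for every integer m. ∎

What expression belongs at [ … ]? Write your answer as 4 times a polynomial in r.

4(64r^4 + 192r^3 + 212r^2 + 102r + 17)

Only m ≡ 3 (mod 4) is unaccounted for. Put m = 4r+3:
(4r+3)^4 - (4r+3)^2 - 4 expands to 256r^4 + 768r^3 + 848r^2 + 408r + 68,
and factoring out 4 leaves 4(64r^4 + 192r^3 + 212r^2 + 102r + 17).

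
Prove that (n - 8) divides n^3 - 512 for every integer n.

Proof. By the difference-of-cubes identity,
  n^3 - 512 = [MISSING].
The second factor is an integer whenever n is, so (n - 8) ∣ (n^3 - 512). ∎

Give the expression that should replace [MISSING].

Polynomial division of n^3 - 512 by n - 8 leaves remainder 0 and quotient n^2 + 8n + 64.
Hence n^3 - 512 = (n - 8)(n^2 + 8n + 64).

(n - 8)(n^2 + 8n + 64)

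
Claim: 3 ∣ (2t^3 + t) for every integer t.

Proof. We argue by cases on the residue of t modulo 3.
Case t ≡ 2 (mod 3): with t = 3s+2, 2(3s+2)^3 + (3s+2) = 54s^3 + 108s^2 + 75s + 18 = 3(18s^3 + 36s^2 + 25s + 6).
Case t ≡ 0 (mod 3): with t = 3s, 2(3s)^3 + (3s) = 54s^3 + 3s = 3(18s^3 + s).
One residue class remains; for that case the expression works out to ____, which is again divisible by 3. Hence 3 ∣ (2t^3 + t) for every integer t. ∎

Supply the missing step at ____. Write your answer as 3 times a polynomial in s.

3(18s^3 + 18s^2 + 7s + 1)

Only t ≡ 1 (mod 3) is unaccounted for. Put t = 3s+1:
2(3s+1)^3 + (3s+1) expands to 54s^3 + 54s^2 + 21s + 3,
and factoring out 3 leaves 3(18s^3 + 18s^2 + 7s + 1).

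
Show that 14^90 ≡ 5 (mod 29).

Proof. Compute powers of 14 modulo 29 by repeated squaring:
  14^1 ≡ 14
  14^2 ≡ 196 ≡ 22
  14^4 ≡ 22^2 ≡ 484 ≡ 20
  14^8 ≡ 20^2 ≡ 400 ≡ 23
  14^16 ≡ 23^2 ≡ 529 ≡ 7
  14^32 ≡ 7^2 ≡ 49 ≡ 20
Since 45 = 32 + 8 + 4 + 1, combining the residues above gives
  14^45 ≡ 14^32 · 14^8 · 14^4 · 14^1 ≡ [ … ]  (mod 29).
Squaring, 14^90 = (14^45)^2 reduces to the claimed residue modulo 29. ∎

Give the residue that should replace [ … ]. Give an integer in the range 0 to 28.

11

14^32 · 14^8 · 14^4 · 14^1 ≡ 20 · 23 · 20 · 14 = 128800.
128800 mod 29 = 11, so 14^45 ≡ 11 (mod 29).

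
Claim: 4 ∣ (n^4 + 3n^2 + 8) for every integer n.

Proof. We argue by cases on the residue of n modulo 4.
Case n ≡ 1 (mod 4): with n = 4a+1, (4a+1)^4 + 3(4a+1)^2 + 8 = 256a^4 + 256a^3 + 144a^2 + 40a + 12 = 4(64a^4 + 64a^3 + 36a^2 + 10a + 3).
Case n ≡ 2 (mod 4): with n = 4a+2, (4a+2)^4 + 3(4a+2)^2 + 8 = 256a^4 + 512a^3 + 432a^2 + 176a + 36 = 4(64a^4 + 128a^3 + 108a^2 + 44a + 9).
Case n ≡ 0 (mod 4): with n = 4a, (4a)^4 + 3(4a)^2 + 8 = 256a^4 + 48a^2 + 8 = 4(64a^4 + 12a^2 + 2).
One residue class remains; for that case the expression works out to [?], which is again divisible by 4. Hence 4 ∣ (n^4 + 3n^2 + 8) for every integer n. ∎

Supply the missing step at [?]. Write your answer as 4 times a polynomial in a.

Only n ≡ 3 (mod 4) is unaccounted for. Put n = 4a+3:
(4a+3)^4 + 3(4a+3)^2 + 8 expands to 256a^4 + 768a^3 + 912a^2 + 504a + 116,
and factoring out 4 leaves 4(64a^4 + 192a^3 + 228a^2 + 126a + 29).

4(64a^4 + 192a^3 + 228a^2 + 126a + 29)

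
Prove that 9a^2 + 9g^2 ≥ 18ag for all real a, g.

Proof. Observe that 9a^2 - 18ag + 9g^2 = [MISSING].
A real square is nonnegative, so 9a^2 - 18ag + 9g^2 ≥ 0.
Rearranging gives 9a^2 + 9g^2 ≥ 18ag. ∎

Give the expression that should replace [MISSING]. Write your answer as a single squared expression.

9a^2 - 18ag + 9g^2 is a perfect-square trinomial: the outer terms are (3a)^2 and (3g)^2, and the cross term is -2·3a·3g.
So 9a^2 - 18ag + 9g^2 = (3a - 3g)^2 ≥ 0.

(3a - 3g)^2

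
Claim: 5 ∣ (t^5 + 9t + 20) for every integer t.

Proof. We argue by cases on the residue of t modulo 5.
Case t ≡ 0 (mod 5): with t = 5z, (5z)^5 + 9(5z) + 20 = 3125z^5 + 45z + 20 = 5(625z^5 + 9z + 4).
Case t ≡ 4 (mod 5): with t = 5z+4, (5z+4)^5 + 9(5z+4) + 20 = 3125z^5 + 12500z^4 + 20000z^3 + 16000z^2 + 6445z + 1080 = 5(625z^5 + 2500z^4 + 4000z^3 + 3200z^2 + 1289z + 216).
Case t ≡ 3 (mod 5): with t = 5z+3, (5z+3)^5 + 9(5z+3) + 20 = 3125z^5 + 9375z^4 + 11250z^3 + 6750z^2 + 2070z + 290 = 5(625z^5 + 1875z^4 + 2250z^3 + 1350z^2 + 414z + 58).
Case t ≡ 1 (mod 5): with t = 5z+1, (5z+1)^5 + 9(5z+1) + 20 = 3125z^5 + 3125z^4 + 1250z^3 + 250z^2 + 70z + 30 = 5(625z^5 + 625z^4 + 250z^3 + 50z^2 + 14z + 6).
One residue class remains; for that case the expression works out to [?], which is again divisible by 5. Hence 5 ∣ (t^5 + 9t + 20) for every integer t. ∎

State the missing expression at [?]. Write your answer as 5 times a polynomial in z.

5(625z^5 + 1250z^4 + 1000z^3 + 400z^2 + 89z + 14)

Only t ≡ 2 (mod 5) is unaccounted for. Put t = 5z+2:
(5z+2)^5 + 9(5z+2) + 20 expands to 3125z^5 + 6250z^4 + 5000z^3 + 2000z^2 + 445z + 70,
and factoring out 5 leaves 5(625z^5 + 1250z^4 + 1000z^3 + 400z^2 + 89z + 14).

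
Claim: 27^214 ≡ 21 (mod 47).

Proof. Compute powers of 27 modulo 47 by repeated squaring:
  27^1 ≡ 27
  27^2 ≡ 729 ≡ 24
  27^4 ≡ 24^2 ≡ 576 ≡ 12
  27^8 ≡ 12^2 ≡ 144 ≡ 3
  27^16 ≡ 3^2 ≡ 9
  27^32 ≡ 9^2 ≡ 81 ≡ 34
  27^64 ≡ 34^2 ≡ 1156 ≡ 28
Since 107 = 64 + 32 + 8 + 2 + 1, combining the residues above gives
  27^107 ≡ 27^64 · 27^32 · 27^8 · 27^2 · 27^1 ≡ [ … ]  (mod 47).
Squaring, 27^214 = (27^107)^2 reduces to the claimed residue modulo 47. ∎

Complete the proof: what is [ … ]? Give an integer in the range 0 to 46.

16

27^64 · 27^32 · 27^8 · 27^2 · 27^1 ≡ 28 · 34 · 3 · 24 · 27 = 1850688.
1850688 mod 47 = 16, so 27^107 ≡ 16 (mod 47).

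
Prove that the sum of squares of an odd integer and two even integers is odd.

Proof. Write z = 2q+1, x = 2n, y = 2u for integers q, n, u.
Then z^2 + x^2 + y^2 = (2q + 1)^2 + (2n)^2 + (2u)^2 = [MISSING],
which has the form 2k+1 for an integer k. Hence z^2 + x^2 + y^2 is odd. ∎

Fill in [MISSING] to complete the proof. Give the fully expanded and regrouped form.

2(2n^2 + 2q^2 + 2q + 2u^2) + 1

Expanding: (2q + 1)^2 + (2n)^2 + (2u)^2 = 4n^2 + 4q^2 + 4q + 4u^2 + 1.
Every term except the constant is even, so this is 2(2n^2 + 2q^2 + 2q + 2u^2) + 1,
and 2n^2 + 2q^2 + 2q + 2u^2 ∈ ℤ gives the required form.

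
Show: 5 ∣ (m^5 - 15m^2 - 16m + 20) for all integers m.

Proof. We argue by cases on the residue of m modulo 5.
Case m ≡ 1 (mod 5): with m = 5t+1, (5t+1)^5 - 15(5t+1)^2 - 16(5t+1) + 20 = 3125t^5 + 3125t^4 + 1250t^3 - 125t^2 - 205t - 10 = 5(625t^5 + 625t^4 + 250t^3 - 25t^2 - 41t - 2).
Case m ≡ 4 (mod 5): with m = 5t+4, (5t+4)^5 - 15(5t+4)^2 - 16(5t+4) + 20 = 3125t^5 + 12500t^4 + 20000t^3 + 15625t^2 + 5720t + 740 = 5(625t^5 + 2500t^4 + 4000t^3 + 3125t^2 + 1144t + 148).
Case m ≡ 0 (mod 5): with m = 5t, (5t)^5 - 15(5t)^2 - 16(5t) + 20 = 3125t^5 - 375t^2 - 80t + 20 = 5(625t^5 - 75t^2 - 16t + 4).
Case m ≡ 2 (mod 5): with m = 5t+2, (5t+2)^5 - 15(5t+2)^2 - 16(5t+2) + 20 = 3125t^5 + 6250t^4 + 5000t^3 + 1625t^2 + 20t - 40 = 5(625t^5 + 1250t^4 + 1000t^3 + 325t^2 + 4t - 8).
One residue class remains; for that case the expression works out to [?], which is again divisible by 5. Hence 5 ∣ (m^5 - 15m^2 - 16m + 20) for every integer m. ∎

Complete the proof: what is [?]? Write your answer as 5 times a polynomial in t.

The residues treated are {1, 4, 0, 2}, so the missing case is m ≡ 3 (mod 5); write m = 5t+3.
Then (5t+3)^5 - 15(5t+3)^2 - 16(5t+3) + 20 = 3125t^5 + 9375t^4 + 11250t^3 + 6375t^2 + 1495t + 80 = 5(625t^5 + 1875t^4 + 2250t^3 + 1275t^2 + 299t + 16).

5(625t^5 + 1875t^4 + 2250t^3 + 1275t^2 + 299t + 16)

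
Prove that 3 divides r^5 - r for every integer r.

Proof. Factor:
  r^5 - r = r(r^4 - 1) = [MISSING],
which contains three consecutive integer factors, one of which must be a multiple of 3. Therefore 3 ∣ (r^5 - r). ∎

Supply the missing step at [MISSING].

(r - 1)r(r + 1)(r^2 + 1)

r^4 - 1 = (r^2 - 1)(r^2 + 1), and r^2 - 1 = (r-1)(r+1).
So r(r^4 - 1) = (r - 1)r(r + 1)(r^2 + 1).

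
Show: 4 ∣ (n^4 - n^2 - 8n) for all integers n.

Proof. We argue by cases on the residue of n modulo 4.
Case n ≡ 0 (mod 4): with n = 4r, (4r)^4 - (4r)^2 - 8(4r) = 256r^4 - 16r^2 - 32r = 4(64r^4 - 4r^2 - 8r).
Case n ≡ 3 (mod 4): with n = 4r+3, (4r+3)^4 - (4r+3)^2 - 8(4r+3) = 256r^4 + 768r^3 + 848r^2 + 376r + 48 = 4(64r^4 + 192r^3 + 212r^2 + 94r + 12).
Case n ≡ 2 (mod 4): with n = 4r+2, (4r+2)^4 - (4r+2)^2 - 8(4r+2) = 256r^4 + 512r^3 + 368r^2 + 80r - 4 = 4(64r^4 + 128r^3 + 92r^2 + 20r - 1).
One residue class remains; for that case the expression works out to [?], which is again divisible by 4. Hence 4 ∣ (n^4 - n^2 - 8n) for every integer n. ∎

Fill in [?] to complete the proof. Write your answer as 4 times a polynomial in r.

4(64r^4 + 64r^3 + 20r^2 - 6r - 2)

The residues treated are {0, 3, 2}, so the missing case is n ≡ 1 (mod 4); write n = 4r+1.
Then (4r+1)^4 - (4r+1)^2 - 8(4r+1) = 256r^4 + 256r^3 + 80r^2 - 24r - 8 = 4(64r^4 + 64r^3 + 20r^2 - 6r - 2).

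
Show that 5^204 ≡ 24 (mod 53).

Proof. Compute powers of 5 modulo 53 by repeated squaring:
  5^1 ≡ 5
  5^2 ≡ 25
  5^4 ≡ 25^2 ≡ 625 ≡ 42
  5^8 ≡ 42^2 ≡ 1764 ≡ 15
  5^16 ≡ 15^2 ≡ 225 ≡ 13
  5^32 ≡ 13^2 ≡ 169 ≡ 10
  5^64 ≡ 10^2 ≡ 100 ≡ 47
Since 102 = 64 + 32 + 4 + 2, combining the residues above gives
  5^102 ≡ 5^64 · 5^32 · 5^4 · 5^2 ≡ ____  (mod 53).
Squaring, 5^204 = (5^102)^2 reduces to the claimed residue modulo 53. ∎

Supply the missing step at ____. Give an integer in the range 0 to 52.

17

Multiply the listed residues: 47 · 10 · 42 · 25 = 470 → 19740 → 493500.
Reducing modulo 53: 493500 = 9311·53 + 17, so 5^102 ≡ 17.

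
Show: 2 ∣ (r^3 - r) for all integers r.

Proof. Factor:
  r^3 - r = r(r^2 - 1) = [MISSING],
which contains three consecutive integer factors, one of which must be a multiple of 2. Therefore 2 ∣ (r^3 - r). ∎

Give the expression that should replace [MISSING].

(r - 1)r(r + 1)

r(r^2 - 1) = r(r - 1)(r + 1) = (r - 1)r(r + 1).
These three factors are consecutive integers, so their product is divisible by 2.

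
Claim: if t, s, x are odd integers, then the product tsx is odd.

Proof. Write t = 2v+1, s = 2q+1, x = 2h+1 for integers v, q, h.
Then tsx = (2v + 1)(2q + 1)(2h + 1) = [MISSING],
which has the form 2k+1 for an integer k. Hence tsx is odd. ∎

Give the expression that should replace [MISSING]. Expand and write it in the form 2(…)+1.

2(4hqv + 2hq + 2hv + h + 2qv + q + v) + 1

Expanding: (2v + 1)(2q + 1)(2h + 1) = 8hqv + 4hq + 4hv + 2h + 4qv + 2q + 2v + 1.
Every term except the constant is even, so this is 2(4hqv + 2hq + 2hv + h + 2qv + q + v) + 1,
and 4hqv + 2hq + 2hv + h + 2qv + q + v ∈ ℤ gives the required form.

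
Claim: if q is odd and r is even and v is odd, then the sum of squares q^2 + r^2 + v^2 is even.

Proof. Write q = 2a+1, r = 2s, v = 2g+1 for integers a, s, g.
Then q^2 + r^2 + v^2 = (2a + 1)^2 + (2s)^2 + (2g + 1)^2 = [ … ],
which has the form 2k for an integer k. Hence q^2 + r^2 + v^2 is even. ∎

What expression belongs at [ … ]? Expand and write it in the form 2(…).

Expanding: (2a + 1)^2 + (2s)^2 + (2g + 1)^2 = 4a^2 + 4a + 4g^2 + 4g + 4s^2 + 2.
Every term is even; pulling out the factor of 2 gives 2(2a^2 + 2a + 2g^2 + 2g + 2s^2 + 1).

2(2a^2 + 2a + 2g^2 + 2g + 2s^2 + 1)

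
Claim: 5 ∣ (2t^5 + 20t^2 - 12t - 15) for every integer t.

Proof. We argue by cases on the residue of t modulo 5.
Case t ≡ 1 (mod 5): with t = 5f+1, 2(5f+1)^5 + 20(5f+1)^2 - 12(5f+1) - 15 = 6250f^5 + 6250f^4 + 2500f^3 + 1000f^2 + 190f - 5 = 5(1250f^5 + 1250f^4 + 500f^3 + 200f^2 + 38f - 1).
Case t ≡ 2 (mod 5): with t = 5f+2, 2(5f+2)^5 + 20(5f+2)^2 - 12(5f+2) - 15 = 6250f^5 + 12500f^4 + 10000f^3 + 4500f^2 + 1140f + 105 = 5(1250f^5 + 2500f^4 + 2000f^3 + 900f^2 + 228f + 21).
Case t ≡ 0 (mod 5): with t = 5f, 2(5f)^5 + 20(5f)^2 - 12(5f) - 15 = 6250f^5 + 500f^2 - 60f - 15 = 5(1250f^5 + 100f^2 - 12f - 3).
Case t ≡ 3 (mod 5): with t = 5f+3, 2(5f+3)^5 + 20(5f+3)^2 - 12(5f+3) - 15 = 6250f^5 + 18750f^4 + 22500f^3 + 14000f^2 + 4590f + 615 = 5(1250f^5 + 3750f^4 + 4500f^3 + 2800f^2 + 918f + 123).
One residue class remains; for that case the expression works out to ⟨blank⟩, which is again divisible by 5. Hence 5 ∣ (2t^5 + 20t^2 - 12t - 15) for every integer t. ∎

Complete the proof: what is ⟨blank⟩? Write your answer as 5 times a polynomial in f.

Only t ≡ 4 (mod 5) is unaccounted for. Put t = 5f+4:
2(5f+4)^5 + 20(5f+4)^2 - 12(5f+4) - 15 expands to 6250f^5 + 25000f^4 + 40000f^3 + 32500f^2 + 13540f + 2305,
and factoring out 5 leaves 5(1250f^5 + 5000f^4 + 8000f^3 + 6500f^2 + 2708f + 461).

5(1250f^5 + 5000f^4 + 8000f^3 + 6500f^2 + 2708f + 461)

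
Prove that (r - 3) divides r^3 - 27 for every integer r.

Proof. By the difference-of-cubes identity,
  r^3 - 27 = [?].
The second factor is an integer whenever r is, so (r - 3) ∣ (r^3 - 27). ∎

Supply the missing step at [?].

(r - 3)(r^2 + 3r + 9)

a^3 - b^3 = (a - b)(a^2 + ab + b^2). With a = r, b = 3:
r^3 - 27 = (r - 3)(r^2 + 3r + 9).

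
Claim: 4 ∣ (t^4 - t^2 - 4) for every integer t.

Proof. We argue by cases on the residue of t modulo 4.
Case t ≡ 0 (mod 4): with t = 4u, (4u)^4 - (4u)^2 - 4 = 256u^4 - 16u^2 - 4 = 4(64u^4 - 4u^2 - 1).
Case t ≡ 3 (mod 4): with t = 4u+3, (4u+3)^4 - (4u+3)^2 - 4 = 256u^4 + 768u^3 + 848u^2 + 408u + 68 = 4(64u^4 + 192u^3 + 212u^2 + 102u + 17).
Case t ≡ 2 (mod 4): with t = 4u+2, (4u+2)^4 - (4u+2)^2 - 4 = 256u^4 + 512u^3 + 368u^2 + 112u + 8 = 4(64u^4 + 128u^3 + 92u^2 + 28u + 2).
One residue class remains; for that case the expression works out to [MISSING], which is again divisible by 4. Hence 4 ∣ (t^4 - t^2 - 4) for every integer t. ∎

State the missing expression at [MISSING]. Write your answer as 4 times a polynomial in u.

The residues treated are {0, 3, 2}, so the missing case is t ≡ 1 (mod 4); write t = 4u+1.
Then (4u+1)^4 - (4u+1)^2 - 4 = 256u^4 + 256u^3 + 80u^2 + 8u - 4 = 4(64u^4 + 64u^3 + 20u^2 + 2u - 1).

4(64u^4 + 64u^3 + 20u^2 + 2u - 1)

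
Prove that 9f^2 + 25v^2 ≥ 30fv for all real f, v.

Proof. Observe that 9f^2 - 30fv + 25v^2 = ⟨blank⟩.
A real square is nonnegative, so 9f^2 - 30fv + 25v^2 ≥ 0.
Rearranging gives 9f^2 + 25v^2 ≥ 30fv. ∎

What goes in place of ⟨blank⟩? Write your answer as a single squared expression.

9f^2 - 30fv + 25v^2 is a perfect-square trinomial: the outer terms are (3f)^2 and (5v)^2, and the cross term is -2·3f·5v.
So 9f^2 - 30fv + 25v^2 = (3f - 5v)^2 ≥ 0.

(3f - 5v)^2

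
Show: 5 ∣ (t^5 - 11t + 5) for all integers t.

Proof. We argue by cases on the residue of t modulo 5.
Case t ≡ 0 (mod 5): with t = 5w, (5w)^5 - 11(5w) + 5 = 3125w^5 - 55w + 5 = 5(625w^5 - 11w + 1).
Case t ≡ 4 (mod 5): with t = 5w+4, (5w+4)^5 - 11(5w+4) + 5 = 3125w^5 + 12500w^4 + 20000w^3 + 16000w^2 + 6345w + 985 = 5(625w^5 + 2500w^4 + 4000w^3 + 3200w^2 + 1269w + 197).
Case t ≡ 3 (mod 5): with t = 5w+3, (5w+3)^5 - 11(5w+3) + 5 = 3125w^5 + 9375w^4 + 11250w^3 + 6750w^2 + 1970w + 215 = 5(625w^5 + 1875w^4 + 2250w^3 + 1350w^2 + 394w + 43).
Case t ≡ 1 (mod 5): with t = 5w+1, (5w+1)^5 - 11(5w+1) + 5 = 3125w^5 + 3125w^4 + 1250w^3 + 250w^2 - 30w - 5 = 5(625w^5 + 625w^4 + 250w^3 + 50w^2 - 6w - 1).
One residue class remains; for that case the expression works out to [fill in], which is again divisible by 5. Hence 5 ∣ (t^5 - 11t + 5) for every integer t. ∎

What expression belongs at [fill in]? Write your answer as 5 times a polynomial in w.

Only t ≡ 2 (mod 5) is unaccounted for. Put t = 5w+2:
(5w+2)^5 - 11(5w+2) + 5 expands to 3125w^5 + 6250w^4 + 5000w^3 + 2000w^2 + 345w + 15,
and factoring out 5 leaves 5(625w^5 + 1250w^4 + 1000w^3 + 400w^2 + 69w + 3).

5(625w^5 + 1250w^4 + 1000w^3 + 400w^2 + 69w + 3)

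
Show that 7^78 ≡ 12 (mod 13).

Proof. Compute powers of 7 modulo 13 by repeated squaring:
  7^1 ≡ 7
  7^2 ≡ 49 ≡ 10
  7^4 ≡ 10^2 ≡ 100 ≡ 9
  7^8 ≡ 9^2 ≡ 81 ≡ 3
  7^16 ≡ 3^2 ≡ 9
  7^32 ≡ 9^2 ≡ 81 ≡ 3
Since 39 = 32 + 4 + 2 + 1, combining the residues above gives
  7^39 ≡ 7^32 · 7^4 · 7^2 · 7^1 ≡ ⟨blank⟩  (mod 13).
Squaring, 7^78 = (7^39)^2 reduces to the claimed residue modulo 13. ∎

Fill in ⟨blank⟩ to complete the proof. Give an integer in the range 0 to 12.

5

7^32 · 7^4 · 7^2 · 7^1 ≡ 3 · 9 · 10 · 7 = 1890.
1890 mod 13 = 5, so 7^39 ≡ 5 (mod 13).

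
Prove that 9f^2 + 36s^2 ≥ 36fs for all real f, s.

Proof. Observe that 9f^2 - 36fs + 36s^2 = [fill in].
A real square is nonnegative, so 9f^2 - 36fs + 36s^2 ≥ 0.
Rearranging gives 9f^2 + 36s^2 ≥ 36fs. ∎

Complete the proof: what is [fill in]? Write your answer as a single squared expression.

9f^2 - 36fs + 36s^2 is a perfect-square trinomial: the outer terms are (3f)^2 and (6s)^2, and the cross term is -2·3f·6s.
So 9f^2 - 36fs + 36s^2 = (3f - 6s)^2 ≥ 0.

(3f - 6s)^2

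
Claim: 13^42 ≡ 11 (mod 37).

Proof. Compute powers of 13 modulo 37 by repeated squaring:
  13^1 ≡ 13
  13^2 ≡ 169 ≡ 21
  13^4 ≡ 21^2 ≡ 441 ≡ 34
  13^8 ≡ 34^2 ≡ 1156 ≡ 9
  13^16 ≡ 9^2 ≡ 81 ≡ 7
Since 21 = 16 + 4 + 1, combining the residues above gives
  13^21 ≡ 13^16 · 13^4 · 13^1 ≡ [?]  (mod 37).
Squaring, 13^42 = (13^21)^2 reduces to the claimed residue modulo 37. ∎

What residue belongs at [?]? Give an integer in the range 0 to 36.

23

Multiply the listed residues: 7 · 34 · 13 = 238 → 3094.
Reducing modulo 37: 3094 = 83·37 + 23, so 13^21 ≡ 23.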